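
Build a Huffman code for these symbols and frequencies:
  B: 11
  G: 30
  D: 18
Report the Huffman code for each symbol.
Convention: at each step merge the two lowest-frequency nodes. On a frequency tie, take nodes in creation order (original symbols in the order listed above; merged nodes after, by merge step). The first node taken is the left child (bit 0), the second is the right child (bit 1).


Huffman tree construction:
Step 1: Merge B(11) + D(18) = 29
Step 2: Merge (B+D)(29) + G(30) = 59
Read each symbol's code off the tree from the root (left child = 0, right child = 1).

Codes:
  B: 00 (length 2)
  G: 1 (length 1)
  D: 01 (length 2)
Average code length: 88/59 = 1.4915 bits/symbol


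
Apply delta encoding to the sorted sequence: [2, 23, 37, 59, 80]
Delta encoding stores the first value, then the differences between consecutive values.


First value: 2
Deltas:
  23 - 2 = 21
  37 - 23 = 14
  59 - 37 = 22
  80 - 59 = 21


Delta encoded: [2, 21, 14, 22, 21]


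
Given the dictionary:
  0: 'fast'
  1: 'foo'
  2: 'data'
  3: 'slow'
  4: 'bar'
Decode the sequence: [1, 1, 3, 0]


Look up each index in the dictionary:
  1 -> 'foo'
  1 -> 'foo'
  3 -> 'slow'
  0 -> 'fast'

Decoded: "foo foo slow fast"


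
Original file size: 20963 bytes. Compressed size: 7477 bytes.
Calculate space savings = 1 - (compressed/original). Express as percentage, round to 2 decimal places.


ratio = compressed/original = 7477/20963 = 0.356676
savings = 1 - ratio = 1 - 0.356676 = 0.643324
as a percentage: 0.643324 * 100 = 64.33%

Space savings = 1 - 7477/20963 = 64.33%


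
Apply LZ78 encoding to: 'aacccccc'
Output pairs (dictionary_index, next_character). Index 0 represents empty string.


LZ78 encoding steps:
Dictionary: {0: ''}
Step 1: w='' (idx 0), next='a' -> output (0, 'a'), add 'a' as idx 1
Step 2: w='a' (idx 1), next='c' -> output (1, 'c'), add 'ac' as idx 2
Step 3: w='' (idx 0), next='c' -> output (0, 'c'), add 'c' as idx 3
Step 4: w='c' (idx 3), next='c' -> output (3, 'c'), add 'cc' as idx 4
Step 5: w='cc' (idx 4), end of input -> output (4, '')


Encoded: [(0, 'a'), (1, 'c'), (0, 'c'), (3, 'c'), (4, '')]


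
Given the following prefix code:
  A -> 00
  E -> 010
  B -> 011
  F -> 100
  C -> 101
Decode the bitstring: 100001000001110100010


Decoding step by step:
Bits 100 -> F
Bits 00 -> A
Bits 100 -> F
Bits 00 -> A
Bits 011 -> B
Bits 101 -> C
Bits 00 -> A
Bits 010 -> E


Decoded message: FAFABCAE


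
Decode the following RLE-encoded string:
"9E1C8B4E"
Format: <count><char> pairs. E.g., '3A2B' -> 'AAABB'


Expanding each <count><char> pair:
  9E -> 'EEEEEEEEE'
  1C -> 'C'
  8B -> 'BBBBBBBB'
  4E -> 'EEEE'

Decoded = EEEEEEEEECBBBBBBBBEEEE


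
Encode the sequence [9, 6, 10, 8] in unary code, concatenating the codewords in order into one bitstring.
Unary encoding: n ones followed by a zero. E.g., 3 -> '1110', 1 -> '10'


Encode each number as n ones followed by a terminating 0:
  9 -> 1111111110 (10 bits)
  6 -> 1111110 (7 bits)
  10 -> 11111111110 (11 bits)
  8 -> 111111110 (9 bits)
Total length = 10 + 7 + 11 + 9 = 37 bits.

Unary([9, 6, 10, 8]) = 1111111110111111011111111110111111110 (37 bits)


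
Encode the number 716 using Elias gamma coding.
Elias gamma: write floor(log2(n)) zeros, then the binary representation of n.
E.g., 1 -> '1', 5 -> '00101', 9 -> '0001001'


num_bits = floor(log2(716)) + 1 = 10
leading_zeros = num_bits - 1 = 9
binary(716) = 1011001100

Elias gamma(716) = '000000000' + '1011001100' = 0000000001011001100 (19 bits)


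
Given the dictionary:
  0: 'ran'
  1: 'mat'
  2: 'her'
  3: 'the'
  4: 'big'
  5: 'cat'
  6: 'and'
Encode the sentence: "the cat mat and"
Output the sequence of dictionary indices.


Look up each word in the dictionary:
  'the' -> 3
  'cat' -> 5
  'mat' -> 1
  'and' -> 6

Encoded: [3, 5, 1, 6]


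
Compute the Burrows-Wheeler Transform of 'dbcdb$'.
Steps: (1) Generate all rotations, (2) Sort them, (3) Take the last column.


Rotations (sorted):
  0: $dbcdb -> last char: b
  1: b$dbcd -> last char: d
  2: bcdb$d -> last char: d
  3: cdb$db -> last char: b
  4: db$dbc -> last char: c
  5: dbcdb$ -> last char: $


BWT = bddbc$


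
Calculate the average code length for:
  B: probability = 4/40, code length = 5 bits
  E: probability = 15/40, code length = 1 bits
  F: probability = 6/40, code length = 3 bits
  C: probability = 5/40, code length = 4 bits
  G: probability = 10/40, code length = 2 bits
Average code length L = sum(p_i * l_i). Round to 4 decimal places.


Weighted contributions p_i * l_i:
  B: (4/40) * 5 = 20/40
  E: (15/40) * 1 = 15/40
  F: (6/40) * 3 = 18/40
  C: (5/40) * 4 = 20/40
  G: (10/40) * 2 = 20/40
Sum = (20 + 15 + 18 + 20 + 20)/40 = 93/40

L = 93/40 = 2.3250 bits/symbol


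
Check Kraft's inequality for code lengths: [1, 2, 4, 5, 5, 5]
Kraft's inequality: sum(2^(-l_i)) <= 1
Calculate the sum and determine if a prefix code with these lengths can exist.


Sum = 2^(-1) + 2^(-2) + 2^(-4) + 2^(-5) + 2^(-5) + 2^(-5)
    = 0.5 + 0.25 + 0.0625 + 0.03125 + 0.03125 + 0.03125
    = 29/32 = 0.90625
Since 0.90625 <= 1, Kraft's inequality IS satisfied.
A prefix code with these lengths CAN exist.

Kraft sum = 0.90625. Satisfied.


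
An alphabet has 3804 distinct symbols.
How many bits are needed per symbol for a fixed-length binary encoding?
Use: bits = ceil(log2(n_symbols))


log2(3804) = 11.8933
Bracket: 2^11 = 2048 < 3804 <= 2^12 = 4096
So ceil(log2(3804)) = 12

bits = ceil(log2(3804)) = ceil(11.8933) = 12 bits


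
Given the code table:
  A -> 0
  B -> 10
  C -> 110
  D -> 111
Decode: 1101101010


Decoding:
110 -> C
110 -> C
10 -> B
10 -> B


Result: CCBB


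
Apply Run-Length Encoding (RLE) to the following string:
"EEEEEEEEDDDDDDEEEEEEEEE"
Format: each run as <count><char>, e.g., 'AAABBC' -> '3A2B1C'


Scanning runs left to right:
  i=0: run of 'E' x 8 -> '8E'
  i=8: run of 'D' x 6 -> '6D'
  i=14: run of 'E' x 9 -> '9E'

RLE = 8E6D9E


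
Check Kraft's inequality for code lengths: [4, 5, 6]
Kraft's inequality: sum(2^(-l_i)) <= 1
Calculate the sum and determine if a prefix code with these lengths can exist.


Sum = 2^(-4) + 2^(-5) + 2^(-6)
    = 0.0625 + 0.03125 + 0.015625
    = 7/64 = 0.109375
Since 0.109375 <= 1, Kraft's inequality IS satisfied.
A prefix code with these lengths CAN exist.

Kraft sum = 0.109375. Satisfied.


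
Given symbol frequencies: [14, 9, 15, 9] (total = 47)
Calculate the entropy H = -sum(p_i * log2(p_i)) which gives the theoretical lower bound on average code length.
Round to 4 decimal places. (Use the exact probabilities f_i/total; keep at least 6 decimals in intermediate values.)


Per-symbol terms -p_i * log2(p_i) with p_i = f_i/47:
  p = 14/47 = 0.297872: log2(p) = -1.747234, -p*log2(p) = 0.520453
  p = 9/47 = 0.191489: log2(p) = -2.384664, -p*log2(p) = 0.456638
  p = 15/47 = 0.319149: log2(p) = -1.647698, -p*log2(p) = 0.525861
  p = 9/47 = 0.191489: log2(p) = -2.384664, -p*log2(p) = 0.456638
H = 0.520453 + 0.456638 + 0.525861 + 0.456638 = 1.959590

H = 1.9596 bits/symbol


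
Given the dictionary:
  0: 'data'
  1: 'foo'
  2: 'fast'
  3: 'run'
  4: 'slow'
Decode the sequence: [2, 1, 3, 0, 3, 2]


Look up each index in the dictionary:
  2 -> 'fast'
  1 -> 'foo'
  3 -> 'run'
  0 -> 'data'
  3 -> 'run'
  2 -> 'fast'

Decoded: "fast foo run data run fast"


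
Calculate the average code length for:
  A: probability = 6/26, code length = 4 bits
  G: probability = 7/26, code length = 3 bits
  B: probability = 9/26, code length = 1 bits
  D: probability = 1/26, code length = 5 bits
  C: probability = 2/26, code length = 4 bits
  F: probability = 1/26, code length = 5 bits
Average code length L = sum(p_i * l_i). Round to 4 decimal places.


Weighted contributions p_i * l_i:
  A: (6/26) * 4 = 24/26
  G: (7/26) * 3 = 21/26
  B: (9/26) * 1 = 9/26
  D: (1/26) * 5 = 5/26
  C: (2/26) * 4 = 8/26
  F: (1/26) * 5 = 5/26
Sum = (24 + 21 + 9 + 5 + 8 + 5)/26 = 72/26

L = 72/26 = 2.7692 bits/symbol


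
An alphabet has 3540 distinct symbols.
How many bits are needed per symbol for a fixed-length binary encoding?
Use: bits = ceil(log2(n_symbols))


log2(3540) = 11.7895
Bracket: 2^11 = 2048 < 3540 <= 2^12 = 4096
So ceil(log2(3540)) = 12

bits = ceil(log2(3540)) = ceil(11.7895) = 12 bits


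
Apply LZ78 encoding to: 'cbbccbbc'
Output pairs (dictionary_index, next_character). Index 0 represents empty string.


LZ78 encoding steps:
Dictionary: {0: ''}
Step 1: w='' (idx 0), next='c' -> output (0, 'c'), add 'c' as idx 1
Step 2: w='' (idx 0), next='b' -> output (0, 'b'), add 'b' as idx 2
Step 3: w='b' (idx 2), next='c' -> output (2, 'c'), add 'bc' as idx 3
Step 4: w='c' (idx 1), next='b' -> output (1, 'b'), add 'cb' as idx 4
Step 5: w='bc' (idx 3), end of input -> output (3, '')


Encoded: [(0, 'c'), (0, 'b'), (2, 'c'), (1, 'b'), (3, '')]


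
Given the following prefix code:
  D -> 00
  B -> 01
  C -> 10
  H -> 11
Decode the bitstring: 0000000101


Decoding step by step:
Bits 00 -> D
Bits 00 -> D
Bits 00 -> D
Bits 01 -> B
Bits 01 -> B


Decoded message: DDDBB


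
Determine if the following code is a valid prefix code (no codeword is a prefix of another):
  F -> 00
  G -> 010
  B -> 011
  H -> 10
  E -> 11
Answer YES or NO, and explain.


Checking each pair (does one codeword prefix another?):
  F='00' vs G='010': no prefix
  F='00' vs B='011': no prefix
  F='00' vs H='10': no prefix
  F='00' vs E='11': no prefix
  G='010' vs F='00': no prefix
  G='010' vs B='011': no prefix
  G='010' vs H='10': no prefix
  G='010' vs E='11': no prefix
  B='011' vs F='00': no prefix
  B='011' vs G='010': no prefix
  B='011' vs H='10': no prefix
  B='011' vs E='11': no prefix
  H='10' vs F='00': no prefix
  H='10' vs G='010': no prefix
  H='10' vs B='011': no prefix
  H='10' vs E='11': no prefix
  E='11' vs F='00': no prefix
  E='11' vs G='010': no prefix
  E='11' vs B='011': no prefix
  E='11' vs H='10': no prefix
No violation found over all pairs.

YES -- this is a valid prefix code. No codeword is a prefix of any other codeword.


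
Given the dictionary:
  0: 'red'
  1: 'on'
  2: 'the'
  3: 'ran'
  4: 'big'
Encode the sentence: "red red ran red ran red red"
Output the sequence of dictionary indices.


Look up each word in the dictionary:
  'red' -> 0
  'red' -> 0
  'ran' -> 3
  'red' -> 0
  'ran' -> 3
  'red' -> 0
  'red' -> 0

Encoded: [0, 0, 3, 0, 3, 0, 0]


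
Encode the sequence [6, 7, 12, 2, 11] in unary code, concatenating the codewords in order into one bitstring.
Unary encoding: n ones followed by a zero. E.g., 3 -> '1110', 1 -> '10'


Encode each number as n ones followed by a terminating 0:
  6 -> 1111110 (7 bits)
  7 -> 11111110 (8 bits)
  12 -> 1111111111110 (13 bits)
  2 -> 110 (3 bits)
  11 -> 111111111110 (12 bits)
Total length = 7 + 8 + 13 + 3 + 12 = 43 bits.

Unary([6, 7, 12, 2, 11]) = 1111110111111101111111111110110111111111110 (43 bits)


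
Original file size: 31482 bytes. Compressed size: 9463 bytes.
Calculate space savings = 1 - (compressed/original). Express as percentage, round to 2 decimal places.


ratio = compressed/original = 9463/31482 = 0.300584
savings = 1 - ratio = 1 - 0.300584 = 0.699416
as a percentage: 0.699416 * 100 = 69.94%

Space savings = 1 - 9463/31482 = 69.94%


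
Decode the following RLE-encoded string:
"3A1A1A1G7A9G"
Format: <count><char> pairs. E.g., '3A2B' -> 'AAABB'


Expanding each <count><char> pair:
  3A -> 'AAA'
  1A -> 'A'
  1A -> 'A'
  1G -> 'G'
  7A -> 'AAAAAAA'
  9G -> 'GGGGGGGGG'

Decoded = AAAAAGAAAAAAAGGGGGGGGG


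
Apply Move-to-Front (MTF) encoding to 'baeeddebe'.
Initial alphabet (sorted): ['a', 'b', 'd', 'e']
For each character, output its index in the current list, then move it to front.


MTF encoding:
'b': index 1 in ['a', 'b', 'd', 'e'] -> ['b', 'a', 'd', 'e']
'a': index 1 in ['b', 'a', 'd', 'e'] -> ['a', 'b', 'd', 'e']
'e': index 3 in ['a', 'b', 'd', 'e'] -> ['e', 'a', 'b', 'd']
'e': index 0 in ['e', 'a', 'b', 'd'] -> ['e', 'a', 'b', 'd']
'd': index 3 in ['e', 'a', 'b', 'd'] -> ['d', 'e', 'a', 'b']
'd': index 0 in ['d', 'e', 'a', 'b'] -> ['d', 'e', 'a', 'b']
'e': index 1 in ['d', 'e', 'a', 'b'] -> ['e', 'd', 'a', 'b']
'b': index 3 in ['e', 'd', 'a', 'b'] -> ['b', 'e', 'd', 'a']
'e': index 1 in ['b', 'e', 'd', 'a'] -> ['e', 'b', 'd', 'a']


Output: [1, 1, 3, 0, 3, 0, 1, 3, 1]


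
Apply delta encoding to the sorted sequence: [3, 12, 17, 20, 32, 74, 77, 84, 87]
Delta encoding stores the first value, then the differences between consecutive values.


First value: 3
Deltas:
  12 - 3 = 9
  17 - 12 = 5
  20 - 17 = 3
  32 - 20 = 12
  74 - 32 = 42
  77 - 74 = 3
  84 - 77 = 7
  87 - 84 = 3


Delta encoded: [3, 9, 5, 3, 12, 42, 3, 7, 3]


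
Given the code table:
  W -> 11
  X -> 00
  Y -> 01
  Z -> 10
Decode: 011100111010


Decoding:
01 -> Y
11 -> W
00 -> X
11 -> W
10 -> Z
10 -> Z


Result: YWXWZZ


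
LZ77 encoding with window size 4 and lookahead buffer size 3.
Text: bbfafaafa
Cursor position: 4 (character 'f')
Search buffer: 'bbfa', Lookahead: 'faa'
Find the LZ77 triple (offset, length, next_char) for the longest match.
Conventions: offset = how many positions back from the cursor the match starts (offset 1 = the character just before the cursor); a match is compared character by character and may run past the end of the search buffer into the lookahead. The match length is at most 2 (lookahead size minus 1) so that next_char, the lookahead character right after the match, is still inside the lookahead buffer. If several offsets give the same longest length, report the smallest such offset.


Try each offset into the search buffer:
  offset=1 (pos 3, char 'a'): match length 0
  offset=2 (pos 2, char 'f'): match length 2
  offset=3 (pos 1, char 'b'): match length 0
  offset=4 (pos 0, char 'b'): match length 0
Longest match has length 2 at offset 2.
next_char = character at position 4 + 2 = 6 -> 'a'

Best match: offset=2, length=2 (matching 'fa' starting at position 2)
LZ77 triple: (2, 2, 'a')


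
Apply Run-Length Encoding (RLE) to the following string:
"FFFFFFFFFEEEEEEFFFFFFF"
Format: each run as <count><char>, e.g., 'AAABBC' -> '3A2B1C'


Scanning runs left to right:
  i=0: run of 'F' x 9 -> '9F'
  i=9: run of 'E' x 6 -> '6E'
  i=15: run of 'F' x 7 -> '7F'

RLE = 9F6E7F


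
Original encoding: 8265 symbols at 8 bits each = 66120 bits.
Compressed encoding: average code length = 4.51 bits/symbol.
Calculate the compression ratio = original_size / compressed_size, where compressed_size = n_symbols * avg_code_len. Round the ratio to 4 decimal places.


original_size = n_symbols * orig_bits = 8265 * 8 = 66120 bits
compressed_size = n_symbols * avg_code_len = 8265 * 4.51 = 37275.15 bits
ratio = original_size / compressed_size = 66120 / 37275.15 = 1.7738

Compression ratio = 1.7738


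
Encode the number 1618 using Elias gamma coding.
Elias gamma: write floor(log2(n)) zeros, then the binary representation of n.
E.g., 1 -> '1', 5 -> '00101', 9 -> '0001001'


num_bits = floor(log2(1618)) + 1 = 11
leading_zeros = num_bits - 1 = 10
binary(1618) = 11001010010

Elias gamma(1618) = '0000000000' + '11001010010' = 000000000011001010010 (21 bits)


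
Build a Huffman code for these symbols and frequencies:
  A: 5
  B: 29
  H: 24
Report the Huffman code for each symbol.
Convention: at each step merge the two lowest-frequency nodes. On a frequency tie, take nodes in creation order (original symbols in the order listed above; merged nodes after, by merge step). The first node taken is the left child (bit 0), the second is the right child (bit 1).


Huffman tree construction:
Step 1: Merge A(5) + H(24) = 29
Step 2: Merge B(29) + (A+H)(29) = 58
Read each symbol's code off the tree from the root (left child = 0, right child = 1).

Codes:
  A: 10 (length 2)
  B: 0 (length 1)
  H: 11 (length 2)
Average code length: 87/58 = 1.5000 bits/symbol


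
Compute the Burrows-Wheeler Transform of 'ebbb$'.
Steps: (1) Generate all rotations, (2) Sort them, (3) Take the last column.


Rotations (sorted):
  0: $ebbb -> last char: b
  1: b$ebb -> last char: b
  2: bb$eb -> last char: b
  3: bbb$e -> last char: e
  4: ebbb$ -> last char: $


BWT = bbbe$


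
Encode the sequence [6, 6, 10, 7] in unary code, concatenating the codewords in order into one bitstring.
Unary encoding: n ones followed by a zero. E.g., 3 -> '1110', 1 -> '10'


Encode each number as n ones followed by a terminating 0:
  6 -> 1111110 (7 bits)
  6 -> 1111110 (7 bits)
  10 -> 11111111110 (11 bits)
  7 -> 11111110 (8 bits)
Total length = 7 + 7 + 11 + 8 = 33 bits.

Unary([6, 6, 10, 7]) = 111111011111101111111111011111110 (33 bits)


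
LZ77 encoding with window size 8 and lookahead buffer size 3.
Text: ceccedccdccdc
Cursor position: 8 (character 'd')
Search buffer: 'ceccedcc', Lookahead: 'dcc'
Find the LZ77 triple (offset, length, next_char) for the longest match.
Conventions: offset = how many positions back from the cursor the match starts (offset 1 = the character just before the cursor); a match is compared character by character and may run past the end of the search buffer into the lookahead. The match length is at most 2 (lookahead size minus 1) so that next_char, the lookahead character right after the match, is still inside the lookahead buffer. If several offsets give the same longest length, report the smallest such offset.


Try each offset into the search buffer:
  offset=1 (pos 7, char 'c'): match length 0
  offset=2 (pos 6, char 'c'): match length 0
  offset=3 (pos 5, char 'd'): match length 2
  offset=4 (pos 4, char 'e'): match length 0
  offset=5 (pos 3, char 'c'): match length 0
  offset=6 (pos 2, char 'c'): match length 0
  offset=7 (pos 1, char 'e'): match length 0
  offset=8 (pos 0, char 'c'): match length 0
Longest match has length 2 at offset 3.
next_char = character at position 8 + 2 = 10 -> 'c'

Best match: offset=3, length=2 (matching 'dc' starting at position 5)
LZ77 triple: (3, 2, 'c')


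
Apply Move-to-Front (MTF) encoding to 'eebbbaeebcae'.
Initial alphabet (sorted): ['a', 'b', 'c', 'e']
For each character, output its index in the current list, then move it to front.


MTF encoding:
'e': index 3 in ['a', 'b', 'c', 'e'] -> ['e', 'a', 'b', 'c']
'e': index 0 in ['e', 'a', 'b', 'c'] -> ['e', 'a', 'b', 'c']
'b': index 2 in ['e', 'a', 'b', 'c'] -> ['b', 'e', 'a', 'c']
'b': index 0 in ['b', 'e', 'a', 'c'] -> ['b', 'e', 'a', 'c']
'b': index 0 in ['b', 'e', 'a', 'c'] -> ['b', 'e', 'a', 'c']
'a': index 2 in ['b', 'e', 'a', 'c'] -> ['a', 'b', 'e', 'c']
'e': index 2 in ['a', 'b', 'e', 'c'] -> ['e', 'a', 'b', 'c']
'e': index 0 in ['e', 'a', 'b', 'c'] -> ['e', 'a', 'b', 'c']
'b': index 2 in ['e', 'a', 'b', 'c'] -> ['b', 'e', 'a', 'c']
'c': index 3 in ['b', 'e', 'a', 'c'] -> ['c', 'b', 'e', 'a']
'a': index 3 in ['c', 'b', 'e', 'a'] -> ['a', 'c', 'b', 'e']
'e': index 3 in ['a', 'c', 'b', 'e'] -> ['e', 'a', 'c', 'b']


Output: [3, 0, 2, 0, 0, 2, 2, 0, 2, 3, 3, 3]


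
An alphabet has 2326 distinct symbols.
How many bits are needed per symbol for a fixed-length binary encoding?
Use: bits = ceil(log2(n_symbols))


log2(2326) = 11.1836
Bracket: 2^11 = 2048 < 2326 <= 2^12 = 4096
So ceil(log2(2326)) = 12

bits = ceil(log2(2326)) = ceil(11.1836) = 12 bits


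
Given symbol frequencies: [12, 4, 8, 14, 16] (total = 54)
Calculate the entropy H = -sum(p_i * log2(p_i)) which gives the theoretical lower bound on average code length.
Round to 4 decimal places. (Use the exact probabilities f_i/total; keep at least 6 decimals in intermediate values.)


Per-symbol terms -p_i * log2(p_i) with p_i = f_i/54:
  p = 12/54 = 0.222222: log2(p) = -2.169925, -p*log2(p) = 0.482206
  p = 4/54 = 0.074074: log2(p) = -3.754888, -p*log2(p) = 0.278140
  p = 8/54 = 0.148148: log2(p) = -2.754888, -p*log2(p) = 0.408131
  p = 14/54 = 0.259259: log2(p) = -1.947533, -p*log2(p) = 0.504916
  p = 16/54 = 0.296296: log2(p) = -1.754888, -p*log2(p) = 0.519967
H = 0.482206 + 0.278140 + 0.408131 + 0.504916 + 0.519967 = 2.193360

H = 2.1934 bits/symbol


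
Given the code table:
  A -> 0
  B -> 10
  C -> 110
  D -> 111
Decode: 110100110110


Decoding:
110 -> C
10 -> B
0 -> A
110 -> C
110 -> C


Result: CBACC


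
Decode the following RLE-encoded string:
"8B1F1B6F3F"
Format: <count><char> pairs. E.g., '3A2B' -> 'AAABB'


Expanding each <count><char> pair:
  8B -> 'BBBBBBBB'
  1F -> 'F'
  1B -> 'B'
  6F -> 'FFFFFF'
  3F -> 'FFF'

Decoded = BBBBBBBBFBFFFFFFFFF


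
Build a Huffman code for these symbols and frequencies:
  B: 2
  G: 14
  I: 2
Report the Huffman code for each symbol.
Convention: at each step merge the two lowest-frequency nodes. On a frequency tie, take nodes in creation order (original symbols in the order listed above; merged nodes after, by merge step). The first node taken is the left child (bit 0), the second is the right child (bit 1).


Huffman tree construction:
Step 1: Merge B(2) + I(2) = 4
Step 2: Merge (B+I)(4) + G(14) = 18
Read each symbol's code off the tree from the root (left child = 0, right child = 1).

Codes:
  B: 00 (length 2)
  G: 1 (length 1)
  I: 01 (length 2)
Average code length: 22/18 = 1.2222 bits/symbol


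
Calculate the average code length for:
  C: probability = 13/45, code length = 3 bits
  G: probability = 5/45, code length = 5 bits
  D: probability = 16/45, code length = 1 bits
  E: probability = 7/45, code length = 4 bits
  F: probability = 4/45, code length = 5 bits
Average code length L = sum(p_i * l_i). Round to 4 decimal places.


Weighted contributions p_i * l_i:
  C: (13/45) * 3 = 39/45
  G: (5/45) * 5 = 25/45
  D: (16/45) * 1 = 16/45
  E: (7/45) * 4 = 28/45
  F: (4/45) * 5 = 20/45
Sum = (39 + 25 + 16 + 28 + 20)/45 = 128/45

L = 128/45 = 2.8444 bits/symbol


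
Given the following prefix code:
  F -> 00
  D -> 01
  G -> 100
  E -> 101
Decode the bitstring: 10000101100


Decoding step by step:
Bits 100 -> G
Bits 00 -> F
Bits 101 -> E
Bits 100 -> G


Decoded message: GFEG


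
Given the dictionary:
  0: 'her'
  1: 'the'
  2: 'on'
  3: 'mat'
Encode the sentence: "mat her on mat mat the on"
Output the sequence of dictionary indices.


Look up each word in the dictionary:
  'mat' -> 3
  'her' -> 0
  'on' -> 2
  'mat' -> 3
  'mat' -> 3
  'the' -> 1
  'on' -> 2

Encoded: [3, 0, 2, 3, 3, 1, 2]


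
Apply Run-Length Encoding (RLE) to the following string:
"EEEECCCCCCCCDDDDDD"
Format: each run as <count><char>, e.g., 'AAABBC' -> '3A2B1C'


Scanning runs left to right:
  i=0: run of 'E' x 4 -> '4E'
  i=4: run of 'C' x 8 -> '8C'
  i=12: run of 'D' x 6 -> '6D'

RLE = 4E8C6D


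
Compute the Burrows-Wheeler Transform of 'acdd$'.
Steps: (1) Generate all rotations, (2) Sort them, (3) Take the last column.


Rotations (sorted):
  0: $acdd -> last char: d
  1: acdd$ -> last char: $
  2: cdd$a -> last char: a
  3: d$acd -> last char: d
  4: dd$ac -> last char: c


BWT = d$adc


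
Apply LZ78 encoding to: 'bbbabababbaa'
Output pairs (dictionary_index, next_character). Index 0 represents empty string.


LZ78 encoding steps:
Dictionary: {0: ''}
Step 1: w='' (idx 0), next='b' -> output (0, 'b'), add 'b' as idx 1
Step 2: w='b' (idx 1), next='b' -> output (1, 'b'), add 'bb' as idx 2
Step 3: w='' (idx 0), next='a' -> output (0, 'a'), add 'a' as idx 3
Step 4: w='b' (idx 1), next='a' -> output (1, 'a'), add 'ba' as idx 4
Step 5: w='ba' (idx 4), next='b' -> output (4, 'b'), add 'bab' as idx 5
Step 6: w='ba' (idx 4), next='a' -> output (4, 'a'), add 'baa' as idx 6


Encoded: [(0, 'b'), (1, 'b'), (0, 'a'), (1, 'a'), (4, 'b'), (4, 'a')]


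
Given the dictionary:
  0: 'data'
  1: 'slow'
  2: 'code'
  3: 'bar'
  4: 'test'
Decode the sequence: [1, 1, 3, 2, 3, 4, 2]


Look up each index in the dictionary:
  1 -> 'slow'
  1 -> 'slow'
  3 -> 'bar'
  2 -> 'code'
  3 -> 'bar'
  4 -> 'test'
  2 -> 'code'

Decoded: "slow slow bar code bar test code"


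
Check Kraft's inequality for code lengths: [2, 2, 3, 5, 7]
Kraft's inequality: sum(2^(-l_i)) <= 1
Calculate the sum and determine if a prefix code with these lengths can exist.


Sum = 2^(-2) + 2^(-2) + 2^(-3) + 2^(-5) + 2^(-7)
    = 0.25 + 0.25 + 0.125 + 0.03125 + 0.0078125
    = 85/128 = 0.6640625
Since 0.6640625 <= 1, Kraft's inequality IS satisfied.
A prefix code with these lengths CAN exist.

Kraft sum = 0.6640625. Satisfied.


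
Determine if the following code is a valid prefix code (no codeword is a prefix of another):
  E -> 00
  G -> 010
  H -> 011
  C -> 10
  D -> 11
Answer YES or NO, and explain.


Checking each pair (does one codeword prefix another?):
  E='00' vs G='010': no prefix
  E='00' vs H='011': no prefix
  E='00' vs C='10': no prefix
  E='00' vs D='11': no prefix
  G='010' vs E='00': no prefix
  G='010' vs H='011': no prefix
  G='010' vs C='10': no prefix
  G='010' vs D='11': no prefix
  H='011' vs E='00': no prefix
  H='011' vs G='010': no prefix
  H='011' vs C='10': no prefix
  H='011' vs D='11': no prefix
  C='10' vs E='00': no prefix
  C='10' vs G='010': no prefix
  C='10' vs H='011': no prefix
  C='10' vs D='11': no prefix
  D='11' vs E='00': no prefix
  D='11' vs G='010': no prefix
  D='11' vs H='011': no prefix
  D='11' vs C='10': no prefix
No violation found over all pairs.

YES -- this is a valid prefix code. No codeword is a prefix of any other codeword.


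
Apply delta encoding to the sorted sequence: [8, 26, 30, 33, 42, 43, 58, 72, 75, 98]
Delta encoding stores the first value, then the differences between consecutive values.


First value: 8
Deltas:
  26 - 8 = 18
  30 - 26 = 4
  33 - 30 = 3
  42 - 33 = 9
  43 - 42 = 1
  58 - 43 = 15
  72 - 58 = 14
  75 - 72 = 3
  98 - 75 = 23


Delta encoded: [8, 18, 4, 3, 9, 1, 15, 14, 3, 23]


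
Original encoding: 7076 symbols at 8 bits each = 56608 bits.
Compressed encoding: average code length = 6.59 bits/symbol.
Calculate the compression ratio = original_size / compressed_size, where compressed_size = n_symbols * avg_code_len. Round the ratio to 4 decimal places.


original_size = n_symbols * orig_bits = 7076 * 8 = 56608 bits
compressed_size = n_symbols * avg_code_len = 7076 * 6.59 = 46630.84 bits
ratio = original_size / compressed_size = 56608 / 46630.84 = 1.214

Compression ratio = 1.214


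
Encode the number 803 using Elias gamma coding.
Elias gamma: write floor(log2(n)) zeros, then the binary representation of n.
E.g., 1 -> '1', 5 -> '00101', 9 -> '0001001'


num_bits = floor(log2(803)) + 1 = 10
leading_zeros = num_bits - 1 = 9
binary(803) = 1100100011

Elias gamma(803) = '000000000' + '1100100011' = 0000000001100100011 (19 bits)


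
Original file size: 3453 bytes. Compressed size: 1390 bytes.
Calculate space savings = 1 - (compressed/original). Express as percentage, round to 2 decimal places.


ratio = compressed/original = 1390/3453 = 0.402549
savings = 1 - ratio = 1 - 0.402549 = 0.597451
as a percentage: 0.597451 * 100 = 59.75%

Space savings = 1 - 1390/3453 = 59.75%


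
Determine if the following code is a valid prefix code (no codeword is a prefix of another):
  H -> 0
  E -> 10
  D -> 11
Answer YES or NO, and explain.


Checking each pair (does one codeword prefix another?):
  H='0' vs E='10': no prefix
  H='0' vs D='11': no prefix
  E='10' vs H='0': no prefix
  E='10' vs D='11': no prefix
  D='11' vs H='0': no prefix
  D='11' vs E='10': no prefix
No violation found over all pairs.

YES -- this is a valid prefix code. No codeword is a prefix of any other codeword.


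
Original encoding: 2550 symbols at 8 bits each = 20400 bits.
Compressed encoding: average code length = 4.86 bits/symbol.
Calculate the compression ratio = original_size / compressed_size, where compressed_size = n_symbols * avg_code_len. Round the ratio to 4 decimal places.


original_size = n_symbols * orig_bits = 2550 * 8 = 20400 bits
compressed_size = n_symbols * avg_code_len = 2550 * 4.86 = 12393.0 bits
ratio = original_size / compressed_size = 20400 / 12393.0 = 1.6461

Compression ratio = 1.6461


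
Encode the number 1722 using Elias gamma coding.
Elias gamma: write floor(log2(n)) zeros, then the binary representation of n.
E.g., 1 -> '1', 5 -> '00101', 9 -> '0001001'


num_bits = floor(log2(1722)) + 1 = 11
leading_zeros = num_bits - 1 = 10
binary(1722) = 11010111010

Elias gamma(1722) = '0000000000' + '11010111010' = 000000000011010111010 (21 bits)


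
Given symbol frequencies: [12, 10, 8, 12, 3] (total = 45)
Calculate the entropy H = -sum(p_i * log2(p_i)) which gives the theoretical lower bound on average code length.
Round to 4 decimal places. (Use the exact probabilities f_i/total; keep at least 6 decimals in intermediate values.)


Per-symbol terms -p_i * log2(p_i) with p_i = f_i/45:
  p = 12/45 = 0.266667: log2(p) = -1.906891, -p*log2(p) = 0.508504
  p = 10/45 = 0.222222: log2(p) = -2.169925, -p*log2(p) = 0.482206
  p = 8/45 = 0.177778: log2(p) = -2.491853, -p*log2(p) = 0.442996
  p = 12/45 = 0.266667: log2(p) = -1.906891, -p*log2(p) = 0.508504
  p = 3/45 = 0.066667: log2(p) = -3.906891, -p*log2(p) = 0.260459
H = 0.508504 + 0.482206 + 0.442996 + 0.508504 + 0.260459 = 2.202669

H = 2.2027 bits/symbol


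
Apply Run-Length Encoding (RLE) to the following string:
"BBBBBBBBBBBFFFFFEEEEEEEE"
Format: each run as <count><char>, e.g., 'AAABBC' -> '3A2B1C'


Scanning runs left to right:
  i=0: run of 'B' x 11 -> '11B'
  i=11: run of 'F' x 5 -> '5F'
  i=16: run of 'E' x 8 -> '8E'

RLE = 11B5F8E


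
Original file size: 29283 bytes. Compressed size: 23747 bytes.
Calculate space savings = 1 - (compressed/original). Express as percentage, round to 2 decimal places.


ratio = compressed/original = 23747/29283 = 0.810948
savings = 1 - ratio = 1 - 0.810948 = 0.189052
as a percentage: 0.189052 * 100 = 18.91%

Space savings = 1 - 23747/29283 = 18.91%


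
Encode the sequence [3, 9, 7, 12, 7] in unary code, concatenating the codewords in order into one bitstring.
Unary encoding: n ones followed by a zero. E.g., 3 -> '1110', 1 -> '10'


Encode each number as n ones followed by a terminating 0:
  3 -> 1110 (4 bits)
  9 -> 1111111110 (10 bits)
  7 -> 11111110 (8 bits)
  12 -> 1111111111110 (13 bits)
  7 -> 11111110 (8 bits)
Total length = 4 + 10 + 8 + 13 + 8 = 43 bits.

Unary([3, 9, 7, 12, 7]) = 1110111111111011111110111111111111011111110 (43 bits)


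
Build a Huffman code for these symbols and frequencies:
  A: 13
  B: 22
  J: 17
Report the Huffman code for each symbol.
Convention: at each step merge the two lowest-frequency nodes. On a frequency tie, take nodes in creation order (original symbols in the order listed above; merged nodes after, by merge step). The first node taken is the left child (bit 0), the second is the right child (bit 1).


Huffman tree construction:
Step 1: Merge A(13) + J(17) = 30
Step 2: Merge B(22) + (A+J)(30) = 52
Read each symbol's code off the tree from the root (left child = 0, right child = 1).

Codes:
  A: 10 (length 2)
  B: 0 (length 1)
  J: 11 (length 2)
Average code length: 82/52 = 1.5769 bits/symbol


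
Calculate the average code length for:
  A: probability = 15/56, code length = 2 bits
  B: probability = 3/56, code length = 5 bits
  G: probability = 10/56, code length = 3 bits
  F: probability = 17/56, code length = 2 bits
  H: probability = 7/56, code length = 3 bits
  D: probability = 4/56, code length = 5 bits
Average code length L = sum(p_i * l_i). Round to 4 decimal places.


Weighted contributions p_i * l_i:
  A: (15/56) * 2 = 30/56
  B: (3/56) * 5 = 15/56
  G: (10/56) * 3 = 30/56
  F: (17/56) * 2 = 34/56
  H: (7/56) * 3 = 21/56
  D: (4/56) * 5 = 20/56
Sum = (30 + 15 + 30 + 34 + 21 + 20)/56 = 150/56

L = 150/56 = 2.6786 bits/symbol


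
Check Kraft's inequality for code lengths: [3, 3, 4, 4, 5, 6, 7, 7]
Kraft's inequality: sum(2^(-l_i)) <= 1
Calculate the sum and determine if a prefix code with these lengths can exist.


Sum = 2^(-3) + 2^(-3) + 2^(-4) + 2^(-4) + 2^(-5) + 2^(-6) + 2^(-7) + 2^(-7)
    = 0.125 + 0.125 + 0.0625 + 0.0625 + 0.03125 + 0.015625 + 0.0078125 + 0.0078125
    = 56/128 = 0.4375
Since 0.4375 <= 1, Kraft's inequality IS satisfied.
A prefix code with these lengths CAN exist.

Kraft sum = 0.4375. Satisfied.


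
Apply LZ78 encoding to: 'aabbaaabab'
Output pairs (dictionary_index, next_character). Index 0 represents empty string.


LZ78 encoding steps:
Dictionary: {0: ''}
Step 1: w='' (idx 0), next='a' -> output (0, 'a'), add 'a' as idx 1
Step 2: w='a' (idx 1), next='b' -> output (1, 'b'), add 'ab' as idx 2
Step 3: w='' (idx 0), next='b' -> output (0, 'b'), add 'b' as idx 3
Step 4: w='a' (idx 1), next='a' -> output (1, 'a'), add 'aa' as idx 4
Step 5: w='ab' (idx 2), next='a' -> output (2, 'a'), add 'aba' as idx 5
Step 6: w='b' (idx 3), end of input -> output (3, '')


Encoded: [(0, 'a'), (1, 'b'), (0, 'b'), (1, 'a'), (2, 'a'), (3, '')]


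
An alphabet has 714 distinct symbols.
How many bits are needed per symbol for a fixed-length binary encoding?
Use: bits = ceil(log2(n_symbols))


log2(714) = 9.4798
Bracket: 2^9 = 512 < 714 <= 2^10 = 1024
So ceil(log2(714)) = 10

bits = ceil(log2(714)) = ceil(9.4798) = 10 bits


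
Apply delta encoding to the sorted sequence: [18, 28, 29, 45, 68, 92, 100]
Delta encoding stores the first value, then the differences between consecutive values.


First value: 18
Deltas:
  28 - 18 = 10
  29 - 28 = 1
  45 - 29 = 16
  68 - 45 = 23
  92 - 68 = 24
  100 - 92 = 8


Delta encoded: [18, 10, 1, 16, 23, 24, 8]


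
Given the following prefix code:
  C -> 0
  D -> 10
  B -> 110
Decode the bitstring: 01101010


Decoding step by step:
Bits 0 -> C
Bits 110 -> B
Bits 10 -> D
Bits 10 -> D


Decoded message: CBDD


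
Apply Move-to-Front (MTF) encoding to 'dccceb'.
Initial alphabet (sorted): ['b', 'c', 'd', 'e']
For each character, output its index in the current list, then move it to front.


MTF encoding:
'd': index 2 in ['b', 'c', 'd', 'e'] -> ['d', 'b', 'c', 'e']
'c': index 2 in ['d', 'b', 'c', 'e'] -> ['c', 'd', 'b', 'e']
'c': index 0 in ['c', 'd', 'b', 'e'] -> ['c', 'd', 'b', 'e']
'c': index 0 in ['c', 'd', 'b', 'e'] -> ['c', 'd', 'b', 'e']
'e': index 3 in ['c', 'd', 'b', 'e'] -> ['e', 'c', 'd', 'b']
'b': index 3 in ['e', 'c', 'd', 'b'] -> ['b', 'e', 'c', 'd']


Output: [2, 2, 0, 0, 3, 3]


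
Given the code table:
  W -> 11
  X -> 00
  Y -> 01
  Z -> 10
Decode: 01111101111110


Decoding:
01 -> Y
11 -> W
11 -> W
01 -> Y
11 -> W
11 -> W
10 -> Z


Result: YWWYWWZ


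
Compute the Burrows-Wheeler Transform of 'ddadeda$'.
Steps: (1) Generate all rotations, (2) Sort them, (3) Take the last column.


Rotations (sorted):
  0: $ddadeda -> last char: a
  1: a$ddaded -> last char: d
  2: adeda$dd -> last char: d
  3: da$ddade -> last char: e
  4: dadeda$d -> last char: d
  5: ddadeda$ -> last char: $
  6: deda$dda -> last char: a
  7: eda$ddad -> last char: d


BWT = added$ad


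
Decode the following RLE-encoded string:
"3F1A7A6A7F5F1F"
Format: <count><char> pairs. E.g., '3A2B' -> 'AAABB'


Expanding each <count><char> pair:
  3F -> 'FFF'
  1A -> 'A'
  7A -> 'AAAAAAA'
  6A -> 'AAAAAA'
  7F -> 'FFFFFFF'
  5F -> 'FFFFF'
  1F -> 'F'

Decoded = FFFAAAAAAAAAAAAAAFFFFFFFFFFFFF


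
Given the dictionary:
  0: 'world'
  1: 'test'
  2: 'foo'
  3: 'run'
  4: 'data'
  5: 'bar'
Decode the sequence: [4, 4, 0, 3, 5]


Look up each index in the dictionary:
  4 -> 'data'
  4 -> 'data'
  0 -> 'world'
  3 -> 'run'
  5 -> 'bar'

Decoded: "data data world run bar"


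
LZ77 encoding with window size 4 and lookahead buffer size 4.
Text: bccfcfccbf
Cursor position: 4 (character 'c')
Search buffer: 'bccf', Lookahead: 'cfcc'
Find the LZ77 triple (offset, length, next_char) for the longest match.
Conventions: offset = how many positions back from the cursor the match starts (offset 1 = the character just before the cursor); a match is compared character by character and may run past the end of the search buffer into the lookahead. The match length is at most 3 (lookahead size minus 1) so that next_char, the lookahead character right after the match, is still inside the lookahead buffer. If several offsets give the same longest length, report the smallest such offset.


Try each offset into the search buffer:
  offset=1 (pos 3, char 'f'): match length 0
  offset=2 (pos 2, char 'c'): match length 3
  offset=3 (pos 1, char 'c'): match length 1
  offset=4 (pos 0, char 'b'): match length 0
Longest match has length 3 at offset 2.
next_char = character at position 4 + 3 = 7 -> 'c'

Best match: offset=2, length=3 (matching 'cfc' starting at position 2)
LZ77 triple: (2, 3, 'c')


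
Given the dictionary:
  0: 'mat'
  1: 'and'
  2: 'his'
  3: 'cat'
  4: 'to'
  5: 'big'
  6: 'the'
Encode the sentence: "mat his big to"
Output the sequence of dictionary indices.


Look up each word in the dictionary:
  'mat' -> 0
  'his' -> 2
  'big' -> 5
  'to' -> 4

Encoded: [0, 2, 5, 4]


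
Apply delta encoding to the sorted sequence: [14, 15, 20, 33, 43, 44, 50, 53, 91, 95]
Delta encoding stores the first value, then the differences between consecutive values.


First value: 14
Deltas:
  15 - 14 = 1
  20 - 15 = 5
  33 - 20 = 13
  43 - 33 = 10
  44 - 43 = 1
  50 - 44 = 6
  53 - 50 = 3
  91 - 53 = 38
  95 - 91 = 4


Delta encoded: [14, 1, 5, 13, 10, 1, 6, 3, 38, 4]


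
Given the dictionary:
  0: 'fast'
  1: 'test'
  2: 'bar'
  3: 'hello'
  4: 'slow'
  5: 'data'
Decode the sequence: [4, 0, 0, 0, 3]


Look up each index in the dictionary:
  4 -> 'slow'
  0 -> 'fast'
  0 -> 'fast'
  0 -> 'fast'
  3 -> 'hello'

Decoded: "slow fast fast fast hello"


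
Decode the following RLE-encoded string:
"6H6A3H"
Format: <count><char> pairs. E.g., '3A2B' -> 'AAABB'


Expanding each <count><char> pair:
  6H -> 'HHHHHH'
  6A -> 'AAAAAA'
  3H -> 'HHH'

Decoded = HHHHHHAAAAAAHHH


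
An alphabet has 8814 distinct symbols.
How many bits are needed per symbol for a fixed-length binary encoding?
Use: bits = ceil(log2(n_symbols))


log2(8814) = 13.1056
Bracket: 2^13 = 8192 < 8814 <= 2^14 = 16384
So ceil(log2(8814)) = 14

bits = ceil(log2(8814)) = ceil(13.1056) = 14 bits


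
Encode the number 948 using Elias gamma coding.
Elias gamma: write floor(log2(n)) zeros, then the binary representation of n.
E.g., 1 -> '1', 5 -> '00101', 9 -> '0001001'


num_bits = floor(log2(948)) + 1 = 10
leading_zeros = num_bits - 1 = 9
binary(948) = 1110110100

Elias gamma(948) = '000000000' + '1110110100' = 0000000001110110100 (19 bits)


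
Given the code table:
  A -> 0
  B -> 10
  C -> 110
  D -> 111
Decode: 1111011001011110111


Decoding:
111 -> D
10 -> B
110 -> C
0 -> A
10 -> B
111 -> D
10 -> B
111 -> D


Result: DBCABDBD


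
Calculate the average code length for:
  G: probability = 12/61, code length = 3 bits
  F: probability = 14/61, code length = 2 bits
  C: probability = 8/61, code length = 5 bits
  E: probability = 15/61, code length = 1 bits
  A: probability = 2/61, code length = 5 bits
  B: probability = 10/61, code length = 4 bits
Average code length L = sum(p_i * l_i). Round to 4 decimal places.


Weighted contributions p_i * l_i:
  G: (12/61) * 3 = 36/61
  F: (14/61) * 2 = 28/61
  C: (8/61) * 5 = 40/61
  E: (15/61) * 1 = 15/61
  A: (2/61) * 5 = 10/61
  B: (10/61) * 4 = 40/61
Sum = (36 + 28 + 40 + 15 + 10 + 40)/61 = 169/61

L = 169/61 = 2.7705 bits/symbol


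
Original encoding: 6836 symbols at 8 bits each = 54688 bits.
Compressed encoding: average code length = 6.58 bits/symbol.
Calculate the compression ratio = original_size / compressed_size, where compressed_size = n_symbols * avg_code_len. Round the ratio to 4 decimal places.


original_size = n_symbols * orig_bits = 6836 * 8 = 54688 bits
compressed_size = n_symbols * avg_code_len = 6836 * 6.58 = 44980.88 bits
ratio = original_size / compressed_size = 54688 / 44980.88 = 1.2158

Compression ratio = 1.2158


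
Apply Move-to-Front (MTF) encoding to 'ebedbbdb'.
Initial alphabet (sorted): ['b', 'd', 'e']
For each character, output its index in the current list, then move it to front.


MTF encoding:
'e': index 2 in ['b', 'd', 'e'] -> ['e', 'b', 'd']
'b': index 1 in ['e', 'b', 'd'] -> ['b', 'e', 'd']
'e': index 1 in ['b', 'e', 'd'] -> ['e', 'b', 'd']
'd': index 2 in ['e', 'b', 'd'] -> ['d', 'e', 'b']
'b': index 2 in ['d', 'e', 'b'] -> ['b', 'd', 'e']
'b': index 0 in ['b', 'd', 'e'] -> ['b', 'd', 'e']
'd': index 1 in ['b', 'd', 'e'] -> ['d', 'b', 'e']
'b': index 1 in ['d', 'b', 'e'] -> ['b', 'd', 'e']


Output: [2, 1, 1, 2, 2, 0, 1, 1]
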